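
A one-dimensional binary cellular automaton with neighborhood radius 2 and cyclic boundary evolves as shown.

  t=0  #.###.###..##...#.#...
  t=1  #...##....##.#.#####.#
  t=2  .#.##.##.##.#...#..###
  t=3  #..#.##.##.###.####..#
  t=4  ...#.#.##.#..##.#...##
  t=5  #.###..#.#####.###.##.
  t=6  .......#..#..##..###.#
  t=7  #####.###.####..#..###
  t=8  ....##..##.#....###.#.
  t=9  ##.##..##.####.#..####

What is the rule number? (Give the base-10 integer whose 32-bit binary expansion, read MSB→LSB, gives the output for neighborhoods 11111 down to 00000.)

  #####|.  b31=0 t=1,i=17
  ####.|.  b30=0 t=1,i=18
  ###.#|#  b29=1 t=0,i=4
  ###..|.  b28=0 t=0,i=8
  ##.##|#  b27=1 t=0,i=5
  ##.#.|#  b26=1 t=1,i=12
  ##..#|.  b25=0 t=0,i=9
  ##...|#  b24=1 t=0,i=13
  #.###|.  b23=0 t=0,i=2
  #.##.|#  b22=1 t=1,i=21
  #.#.#|.  b21=0 t=1,i=13
  #.#..|#  b20=1 t=0,i=18
  #..##|#  b19=1 t=0,i=10
  #..#.|.  b18=0 t=3,i=2
  #...#|.  b17=0 t=0,i=14
  #....|#  b16=1 t=1,i=7
  .####|#  b15=1 t=1,i=16
  .###.|.  b14=0 t=0,i=3
  .##.#|.  b13=0 t=1,i=11
  .##..|.  b12=0 t=0,i=12
  .#.##|.  b11=0 t=0,i=1
  .#.#.|#  b10=1 t=0,i=17
  .#..#|#  b9=1 t=2,i=17
  .#...|#  b8=1 t=0,i=19
  ..###|.  b7=0 t=2,i=19
  ..##.|#  b6=1 t=0,i=11
  ..#.#|#  b5=1 t=0,i=0
  ..#..|#  b4=1 t=2,i=16
  ...##|#  b3=1 t=1,i=3
  ...#.|#  b2=1 t=0,i=15
  ....#|.  b1=0 t=1,i=8
  .....|#  b0=1 t=6,i=2
  bits 00101101010110011000011101111101 = 760842109

760842109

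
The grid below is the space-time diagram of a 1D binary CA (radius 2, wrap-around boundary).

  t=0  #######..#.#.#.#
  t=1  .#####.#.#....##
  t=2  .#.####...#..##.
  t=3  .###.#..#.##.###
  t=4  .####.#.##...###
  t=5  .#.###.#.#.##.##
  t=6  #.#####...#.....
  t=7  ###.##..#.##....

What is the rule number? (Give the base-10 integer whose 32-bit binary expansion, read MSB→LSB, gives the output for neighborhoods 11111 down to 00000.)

3867302776

  ##### -> #   bit 31 = 1  t=0,i=1
  ####. -> #   bit 30 = 1  t=0,i=5
  ###.# -> #   bit 29 = 1  t=1,i=5
  ###.. -> .   bit 28 = 0  t=0,i=6
  ##.## -> .   bit 27 = 0  t=1,i=0
  ##.#. -> #   bit 26 = 1  t=1,i=6
  ##..# -> #   bit 25 = 1  t=0,i=7
  ##... -> .   bit 24 = 0  t=2,i=7
  #.### -> #   bit 23 = 1  t=0,i=15
  #.##. -> .   bit 22 = 0  t=3,i=10
  #.#.# -> .   bit 21 = 0  t=0,i=11
  #.#.. -> .   bit 20 = 0  t=1,i=9
  #..## -> .   bit 19 = 0  t=2,i=12
  #..#. -> .   bit 18 = 0  t=0,i=8
  #...# -> #   bit 17 = 1  t=2,i=8
  #.... -> .   bit 16 = 0  t=1,i=11
  .#### -> .   bit 15 = 0  t=0,i=0
  .###. -> #   bit 14 = 1  t=3,i=2
  .##.# -> .   bit 13 = 0  t=1,i=15
  .##.. -> #   bit 12 = 1  t=2,i=14
  .#.## -> #   bit 11 = 1  t=0,i=14
  .#.#. -> .   bit 10 = 0  t=0,i=10
  .#..# -> #   bit 9 = 1  t=2,i=11
  .#... -> #   bit 8 = 1  t=1,i=10
  ..### -> .   bit 7 = 0  t=4,i=13
  ..##. -> #   bit 6 = 1  t=1,i=14
  ..#.# -> #   bit 5 = 1  t=0,i=9
  ..#.. -> #   bit 4 = 1  t=2,i=10
  ...## -> #   bit 3 = 1  t=1,i=13
  ...#. -> .   bit 2 = 0  t=2,i=9
  ....# -> .   bit 1 = 0  t=1,i=12
  ..... -> .   bit 0 = 0  t=6,i=13
  bits 11100110100000100101101101111000 = 3867302776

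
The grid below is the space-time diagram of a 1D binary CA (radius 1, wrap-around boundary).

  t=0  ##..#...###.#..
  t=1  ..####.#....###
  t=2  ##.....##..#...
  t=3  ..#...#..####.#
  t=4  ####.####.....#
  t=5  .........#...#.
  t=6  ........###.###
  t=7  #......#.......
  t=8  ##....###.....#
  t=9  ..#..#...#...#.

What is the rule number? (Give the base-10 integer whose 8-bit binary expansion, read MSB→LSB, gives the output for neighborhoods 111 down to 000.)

  nb ###: next=.  (t=0,i=9, bit7=0)
  nb ##.: next=.  (t=0,i=1, bit6=0)
  nb #.#: next=.  (t=0,i=11, bit5=0)
  nb #..: next=#  (t=0,i=2, bit4=1)
  nb .##: next=.  (t=0,i=0, bit3=0)
  nb .#.: next=#  (t=0,i=4, bit2=1)
  nb ..#: next=#  (t=0,i=3, bit1=1)
  nb ...: next=.  (t=0,i=6, bit0=0)
  bits 00010110 = 22

22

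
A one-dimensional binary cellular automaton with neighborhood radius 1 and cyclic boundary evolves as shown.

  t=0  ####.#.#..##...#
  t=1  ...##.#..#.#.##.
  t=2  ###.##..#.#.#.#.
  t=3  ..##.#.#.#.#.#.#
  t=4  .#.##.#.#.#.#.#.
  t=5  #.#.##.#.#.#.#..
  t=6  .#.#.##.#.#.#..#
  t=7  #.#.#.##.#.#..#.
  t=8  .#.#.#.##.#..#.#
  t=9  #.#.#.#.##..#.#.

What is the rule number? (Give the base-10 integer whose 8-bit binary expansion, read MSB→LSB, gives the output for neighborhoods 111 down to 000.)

  [7] ### => .  t=0,i=0
  [6] ##. => #  t=0,i=3
  [5] #.# => #  t=0,i=4
  [4] #.. => .  t=0,i=8
  [3] .## => .  t=0,i=10
  [2] .#. => .  t=0,i=5
  [1] ..# => #  t=0,i=9
  [0] ... => #  t=0,i=13
  bits 01100011 = 99

99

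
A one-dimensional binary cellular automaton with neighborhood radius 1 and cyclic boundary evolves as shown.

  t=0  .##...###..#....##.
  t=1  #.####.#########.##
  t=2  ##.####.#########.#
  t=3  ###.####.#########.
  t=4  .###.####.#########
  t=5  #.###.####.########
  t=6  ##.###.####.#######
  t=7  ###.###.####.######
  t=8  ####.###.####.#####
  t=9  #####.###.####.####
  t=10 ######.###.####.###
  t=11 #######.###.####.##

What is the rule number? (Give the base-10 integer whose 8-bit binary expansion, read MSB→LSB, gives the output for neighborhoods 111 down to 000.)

  [7] ### => #  t=0,i=7
  [6] ##. => #  t=0,i=2
  [5] #.# => #  t=1,i=1
  [4] #.. => #  t=0,i=3
  [3] .## => .  t=0,i=1
  [2] .#. => #  t=0,i=11
  [1] ..# => #  t=0,i=0
  [0] ... => #  t=0,i=4
  bits 11110111 = 247

247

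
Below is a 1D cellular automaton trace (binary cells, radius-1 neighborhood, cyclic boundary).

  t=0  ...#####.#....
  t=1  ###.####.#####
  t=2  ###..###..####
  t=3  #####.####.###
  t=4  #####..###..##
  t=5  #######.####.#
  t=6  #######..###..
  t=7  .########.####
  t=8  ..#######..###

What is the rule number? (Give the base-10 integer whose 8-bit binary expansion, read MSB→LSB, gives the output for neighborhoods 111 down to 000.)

215

  ### -> #   bit 7 = 1  t=0,i=4
  ##. -> #   bit 6 = 1  t=0,i=7
  #.# -> .   bit 5 = 0  t=0,i=8
  #.. -> #   bit 4 = 1  t=0,i=10
  .## -> .   bit 3 = 0  t=0,i=3
  .#. -> #   bit 2 = 1  t=0,i=9
  ..# -> #   bit 1 = 1  t=0,i=2
  ... -> #   bit 0 = 1  t=0,i=0
  bits 11010111 = 215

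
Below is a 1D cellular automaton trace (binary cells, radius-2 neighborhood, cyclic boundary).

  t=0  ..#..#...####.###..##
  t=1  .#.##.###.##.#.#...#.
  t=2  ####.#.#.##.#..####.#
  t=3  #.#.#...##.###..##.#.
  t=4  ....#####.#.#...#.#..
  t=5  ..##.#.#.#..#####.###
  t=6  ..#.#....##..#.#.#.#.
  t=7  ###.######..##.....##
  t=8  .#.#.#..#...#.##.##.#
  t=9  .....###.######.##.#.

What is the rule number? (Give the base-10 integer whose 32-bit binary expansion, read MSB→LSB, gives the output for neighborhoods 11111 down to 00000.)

1297599342

  #####|.  b31=0 t=2,i=1
  ####.|#  b30=1 t=0,i=11
  ###.#|.  b29=0 t=0,i=12
  ###..|.  b28=0 t=0,i=16
  ##.##|#  b27=1 t=0,i=13
  ##.#.|#  b26=1 t=1,i=12
  ##..#|.  b25=0 t=0,i=0
  ##...|#  b24=1 t=7,i=14
  #.###|.  b23=0 t=0,i=14
  #.##.|#  b22=1 t=1,i=3
  #.#.#|.  b21=0 t=1,i=13
  #.#..|#  b20=1 t=1,i=15
  #..##|.  b19=0 t=0,i=18
  #..#.|#  b18=1 t=0,i=1
  #...#|#  b17=1 t=0,i=7
  #....|#  b16=1 t=4,i=20
  .####|#  b15=1 t=0,i=10
  .###.|#  b14=1 t=0,i=15
  .##.#|.  b13=0 t=1,i=4
  .##..|.  b12=0 t=0,i=20
  .#.##|#  b11=1 t=1,i=2
  .#.#.|.  b10=0 t=1,i=14
  .#..#|#  b9=1 t=0,i=3
  .#...|#  b8=1 t=0,i=6
  ..###|.  b7=0 t=0,i=9
  ..##.|#  b6=1 t=0,i=19
  ..#.#|#  b5=1 t=1,i=1
  ..#..|.  b4=0 t=0,i=2
  ...##|#  b3=1 t=0,i=8
  ...#.|#  b2=1 t=1,i=18
  ....#|#  b1=1 t=4,i=2
  .....|.  b0=0 t=4,i=0
  bits 01001101010101111100101101101110 = 1297599342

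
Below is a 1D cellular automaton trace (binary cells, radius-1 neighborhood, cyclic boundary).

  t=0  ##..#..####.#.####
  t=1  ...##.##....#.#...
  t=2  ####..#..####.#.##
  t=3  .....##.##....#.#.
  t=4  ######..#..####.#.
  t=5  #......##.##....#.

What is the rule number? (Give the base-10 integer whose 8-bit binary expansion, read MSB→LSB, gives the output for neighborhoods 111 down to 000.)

  nb ###: next=.  (t=0,i=0, bit7=0)
  nb ##.: next=.  (t=0,i=1, bit6=0)
  nb #.#: next=.  (t=0,i=11, bit5=0)
  nb #..: next=.  (t=0,i=2, bit4=0)
  nb .##: next=#  (t=0,i=7, bit3=1)
  nb .#.: next=#  (t=0,i=4, bit2=1)
  nb ..#: next=#  (t=0,i=3, bit1=1)
  nb ...: next=#  (t=1,i=0, bit0=1)
  bits 00001111 = 15

15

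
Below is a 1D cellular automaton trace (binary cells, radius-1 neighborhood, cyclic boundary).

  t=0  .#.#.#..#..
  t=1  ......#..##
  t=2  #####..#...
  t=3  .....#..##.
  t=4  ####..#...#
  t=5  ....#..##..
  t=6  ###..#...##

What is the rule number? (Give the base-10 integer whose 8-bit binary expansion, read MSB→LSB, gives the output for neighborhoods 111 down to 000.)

  ###|.  b7=0 t=2,i=1
  ##.|.  b6=0 t=1,i=10
  #.#|.  b5=0 t=0,i=2
  #..|#  b4=1 t=0,i=6
  .##|.  b3=0 t=1,i=9
  .#.|.  b2=0 t=0,i=1
  ..#|.  b1=0 t=0,i=0
  ...|#  b0=1 t=0,i=10
  bits 00010001 = 17

17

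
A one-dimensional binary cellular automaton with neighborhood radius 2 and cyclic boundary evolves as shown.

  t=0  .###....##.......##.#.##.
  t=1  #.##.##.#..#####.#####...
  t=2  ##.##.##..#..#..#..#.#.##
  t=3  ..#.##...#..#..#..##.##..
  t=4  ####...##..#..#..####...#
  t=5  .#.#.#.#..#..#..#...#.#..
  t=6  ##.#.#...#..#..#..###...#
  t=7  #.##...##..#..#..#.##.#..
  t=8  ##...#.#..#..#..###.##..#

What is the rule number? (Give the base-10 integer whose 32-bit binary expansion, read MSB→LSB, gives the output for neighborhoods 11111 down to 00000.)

  nb #####: next=#  (t=1,i=13, bit31=1)
  nb ####.: next=.  (t=1,i=14, bit30=0)
  nb ###.#: next=.  (t=1,i=15, bit29=0)
  nb ###..: next=#  (t=0,i=3, bit28=1)
  nb ##.##: next=#  (t=1,i=4, bit27=1)
  nb ##.#.: next=#  (t=0,i=19, bit26=1)
  nb ##..#: next=.  (t=0,i=24, bit25=0)
  nb ##...: next=.  (t=0,i=4, bit24=0)
  nb #.###: next=.  (t=1,i=17, bit23=0)
  nb #.##.: next=.  (t=0,i=22, bit22=0)
  nb #.#.#: next=#  (t=0,i=20, bit21=1)
  nb #.#..: next=.  (t=1,i=8, bit20=0)
  nb #..##: next=#  (t=0,i=0, bit19=1)
  nb #..#.: next=#  (t=2,i=9, bit18=1)
  nb #...#: next=#  (t=1,i=23, bit17=1)
  nb #....: next=#  (t=0,i=5, bit16=1)
  nb .####: next=.  (t=1,i=12, bit15=0)
  nb .###.: next=#  (t=0,i=2, bit14=1)
  nb .##.#: next=#  (t=0,i=18, bit13=1)
  nb .##..: next=.  (t=0,i=9, bit12=0)
  nb .#.##: next=#  (t=0,i=21, bit11=1)
  nb .#.#.: next=.  (t=2,i=20, bit10=0)
  nb .#..#: next=.  (t=1,i=9, bit9=0)
  nb .#...: next=.  (t=5,i=17, bit8=0)
  nb ..###: next=.  (t=0,i=1, bit7=0)
  nb ..##.: next=#  (t=0,i=8, bit6=1)
  nb ..#.#: next=#  (t=1,i=0, bit5=1)
  nb ..#..: next=.  (t=2,i=10, bit4=0)
  nb ...##: next=.  (t=0,i=7, bit3=0)
  nb ...#.: next=#  (t=1,i=24, bit2=1)
  nb ....#: next=#  (t=0,i=6, bit1=1)
  nb .....: next=#  (t=0,i=12, bit0=1)
  bits 10011100001011110110100001100111 = 2620352615

2620352615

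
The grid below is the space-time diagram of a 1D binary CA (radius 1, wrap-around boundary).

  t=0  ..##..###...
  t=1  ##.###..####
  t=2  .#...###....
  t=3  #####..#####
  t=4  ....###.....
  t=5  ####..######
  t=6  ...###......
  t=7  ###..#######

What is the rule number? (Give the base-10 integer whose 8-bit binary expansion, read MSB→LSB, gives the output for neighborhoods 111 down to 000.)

  ###|.  b7=0 t=0,i=7
  ##.|#  b6=1 t=0,i=3
  #.#|.  b5=0 t=1,i=2
  #..|#  b4=1 t=0,i=4
  .##|.  b3=0 t=0,i=2
  .#.|#  b2=1 t=2,i=1
  ..#|#  b1=1 t=0,i=1
  ...|#  b0=1 t=0,i=0
  bits 01010111 = 87

87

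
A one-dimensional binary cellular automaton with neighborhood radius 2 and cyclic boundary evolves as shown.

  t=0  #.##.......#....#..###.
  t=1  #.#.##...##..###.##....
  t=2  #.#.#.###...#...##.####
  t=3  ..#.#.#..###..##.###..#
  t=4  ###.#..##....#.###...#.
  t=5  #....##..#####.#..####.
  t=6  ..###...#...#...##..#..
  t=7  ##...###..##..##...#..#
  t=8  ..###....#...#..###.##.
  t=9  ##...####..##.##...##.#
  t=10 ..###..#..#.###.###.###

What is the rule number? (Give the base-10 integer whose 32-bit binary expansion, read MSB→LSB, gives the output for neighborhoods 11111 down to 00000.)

  #####|.  b31=0 t=2,i=21
  ####.|#  b30=1 t=2,i=22
  ###.#|.  b29=0 t=0,i=21
  ###..|.  b28=0 t=2,i=8
  ##.##|#  b27=1 t=1,i=16
  ##.#.|.  b26=0 t=0,i=22
  ##..#|.  b25=0 t=1,i=11
  ##...|#  b24=1 t=0,i=4
  #.###|#  b23=1 t=2,i=6
  #.##.|#  b22=1 t=0,i=2
  #.#.#|#  b21=1 t=0,i=0
  #.#..|.  b20=0 t=3,i=6
  #..##|#  b19=1 t=0,i=18
  #..#.|#  b18=1 t=3,i=1
  #...#|#  b17=1 t=1,i=7
  #....|#  b16=1 t=0,i=5
  .####|.  b15=0 t=2,i=20
  .###.|.  b14=0 t=0,i=20
  .##.#|#  b13=1 t=2,i=17
  .##..|.  b12=0 t=0,i=3
  .#.##|.  b11=0 t=0,i=1
  .#.#.|.  b10=0 t=1,i=1
  .#..#|#  b9=1 t=0,i=17
  .#...|.  b8=0 t=0,i=12
  ..###|.  b7=0 t=0,i=19
  ..##.|.  b6=0 t=1,i=9
  ..#.#|#  b5=1 t=1,i=0
  ..#..|.  b4=0 t=0,i=11
  ...##|#  b3=1 t=1,i=8
  ...#.|#  b2=1 t=0,i=10
  ....#|#  b1=1 t=0,i=9
  .....|.  b0=0 t=0,i=6
  bits 01001001111011110010001000101110 = 1240408622

1240408622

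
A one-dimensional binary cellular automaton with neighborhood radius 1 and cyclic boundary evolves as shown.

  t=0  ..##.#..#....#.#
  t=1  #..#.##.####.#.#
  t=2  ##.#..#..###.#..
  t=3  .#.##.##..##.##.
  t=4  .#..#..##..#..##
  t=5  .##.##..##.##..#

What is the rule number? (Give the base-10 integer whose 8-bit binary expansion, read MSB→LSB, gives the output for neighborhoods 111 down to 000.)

  [7] ### => #  t=1,i=9
  [6] ##. => #  t=0,i=3
  [5] #.# => .  t=0,i=4
  [4] #.. => #  t=0,i=0
  [3] .## => .  t=0,i=2
  [2] .#. => #  t=0,i=5
  [1] ..# => .  t=0,i=1
  [0] ... => #  t=0,i=10
  bits 11010101 = 213

213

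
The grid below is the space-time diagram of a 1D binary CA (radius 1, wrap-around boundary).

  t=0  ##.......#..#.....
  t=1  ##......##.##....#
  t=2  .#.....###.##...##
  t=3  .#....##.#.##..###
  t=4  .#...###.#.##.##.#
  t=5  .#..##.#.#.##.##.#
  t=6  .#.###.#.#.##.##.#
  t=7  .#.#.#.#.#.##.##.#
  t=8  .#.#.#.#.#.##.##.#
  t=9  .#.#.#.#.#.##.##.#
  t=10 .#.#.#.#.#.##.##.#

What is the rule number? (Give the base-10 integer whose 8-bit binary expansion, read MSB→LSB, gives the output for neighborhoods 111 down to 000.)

78

  ###|.  b7=0 t=1,i=0
  ##.|#  b6=1 t=0,i=1
  #.#|.  b5=0 t=1,i=10
  #..|.  b4=0 t=0,i=2
  .##|#  b3=1 t=0,i=0
  .#.|#  b2=1 t=0,i=9
  ..#|#  b1=1 t=0,i=8
  ...|.  b0=0 t=0,i=3
  bits 01001110 = 78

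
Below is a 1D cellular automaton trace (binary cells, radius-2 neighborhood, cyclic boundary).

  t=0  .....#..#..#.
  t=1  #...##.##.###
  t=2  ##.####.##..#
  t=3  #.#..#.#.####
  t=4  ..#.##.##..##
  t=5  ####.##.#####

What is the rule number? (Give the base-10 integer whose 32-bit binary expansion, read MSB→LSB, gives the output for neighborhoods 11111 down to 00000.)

3678239228

  #####|#  b31=1 t=3,i=11
  ####.|#  b30=1 t=1,i=12
  ###.#|.  b29=0 t=2,i=1
  ###..|#  b28=1 t=1,i=0
  ##.##|#  b27=1 t=1,i=6
  ##.#.|.  b26=0 t=3,i=1
  ##..#|#  b25=1 t=2,i=10
  ##...|#  b24=1 t=1,i=1
  #.###|.  b23=0 t=1,i=10
  #.##.|.  b22=0 t=1,i=7
  #.#.#|#  b21=1 t=3,i=7
  #.#..|#  b20=1 t=3,i=2
  #..##|#  b19=1 t=2,i=11
  #..#.|#  b18=1 t=0,i=7
  #...#|.  b17=0 t=1,i=2
  #....|#  b16=1 t=0,i=0
  .####|.  b15=0 t=1,i=11
  .###.|#  b14=1 t=2,i=0
  .##.#|#  b13=1 t=1,i=5
  .##..|#  b12=1 t=2,i=9
  .#.##|#  b11=1 t=3,i=8
  .#.#.|.  b10=0 t=3,i=6
  .#..#|.  b9=0 t=0,i=6
  .#...|#  b8=1 t=0,i=12
  ..###|#  b7=1 t=2,i=12
  ..##.|#  b6=1 t=1,i=4
  ..#.#|#  b5=1 t=3,i=5
  ..#..|#  b4=1 t=0,i=5
  ...##|#  b3=1 t=1,i=3
  ...#.|#  b2=1 t=0,i=4
  ....#|.  b1=0 t=0,i=3
  .....|.  b0=0 t=0,i=1
  bits 11011011001111010111100111111100 = 3678239228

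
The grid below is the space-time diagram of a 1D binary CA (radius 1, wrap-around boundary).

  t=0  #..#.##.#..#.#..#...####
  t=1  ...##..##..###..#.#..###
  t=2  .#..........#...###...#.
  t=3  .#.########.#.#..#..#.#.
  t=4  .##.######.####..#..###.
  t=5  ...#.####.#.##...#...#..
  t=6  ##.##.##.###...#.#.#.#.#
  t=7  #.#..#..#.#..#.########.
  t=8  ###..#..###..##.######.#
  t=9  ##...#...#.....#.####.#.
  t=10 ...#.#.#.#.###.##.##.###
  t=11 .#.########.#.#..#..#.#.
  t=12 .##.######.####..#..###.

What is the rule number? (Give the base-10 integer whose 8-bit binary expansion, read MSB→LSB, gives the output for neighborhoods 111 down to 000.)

  nb ###: next=#  (t=0,i=21, bit7=1)
  nb ##.: next=.  (t=0,i=0, bit6=0)
  nb #.#: next=#  (t=0,i=4, bit5=1)
  nb #..: next=.  (t=0,i=1, bit4=0)
  nb .##: next=.  (t=0,i=5, bit3=0)
  nb .#.: next=#  (t=0,i=3, bit2=1)
  nb ..#: next=.  (t=0,i=2, bit1=0)
  nb ...: next=#  (t=0,i=18, bit0=1)
  bits 10100101 = 165

165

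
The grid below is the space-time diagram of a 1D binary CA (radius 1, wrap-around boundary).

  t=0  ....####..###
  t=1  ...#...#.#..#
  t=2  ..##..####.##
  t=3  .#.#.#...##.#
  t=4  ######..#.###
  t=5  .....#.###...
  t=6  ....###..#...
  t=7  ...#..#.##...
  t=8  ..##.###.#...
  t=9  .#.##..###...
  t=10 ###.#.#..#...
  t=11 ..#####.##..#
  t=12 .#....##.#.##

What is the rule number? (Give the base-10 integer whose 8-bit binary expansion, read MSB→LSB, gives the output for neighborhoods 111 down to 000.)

102

  ### -> .   bit 7 = 0  t=0,i=5
  ##. -> #   bit 6 = 1  t=0,i=7
  #.# -> #   bit 5 = 1  t=1,i=8
  #.. -> .   bit 4 = 0  t=0,i=0
  .## -> .   bit 3 = 0  t=0,i=4
  .#. -> #   bit 2 = 1  t=1,i=3
  ..# -> #   bit 1 = 1  t=0,i=3
  ... -> .   bit 0 = 0  t=0,i=1
  bits 01100110 = 102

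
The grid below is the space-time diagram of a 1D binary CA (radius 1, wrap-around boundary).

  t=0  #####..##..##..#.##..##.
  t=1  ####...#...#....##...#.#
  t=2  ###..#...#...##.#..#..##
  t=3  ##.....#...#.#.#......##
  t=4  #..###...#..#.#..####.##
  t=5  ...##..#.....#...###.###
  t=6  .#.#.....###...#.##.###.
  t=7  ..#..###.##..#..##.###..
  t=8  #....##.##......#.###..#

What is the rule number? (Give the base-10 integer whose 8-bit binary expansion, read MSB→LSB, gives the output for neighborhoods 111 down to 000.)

169

  nb ###: next=#  (t=0,i=1, bit7=1)
  nb ##.: next=.  (t=0,i=4, bit6=0)
  nb #.#: next=#  (t=0,i=16, bit5=1)
  nb #..: next=.  (t=0,i=5, bit4=0)
  nb .##: next=#  (t=0,i=0, bit3=1)
  nb .#.: next=.  (t=0,i=15, bit2=0)
  nb ..#: next=.  (t=0,i=6, bit1=0)
  nb ...: next=#  (t=1,i=5, bit0=1)
  bits 10101001 = 169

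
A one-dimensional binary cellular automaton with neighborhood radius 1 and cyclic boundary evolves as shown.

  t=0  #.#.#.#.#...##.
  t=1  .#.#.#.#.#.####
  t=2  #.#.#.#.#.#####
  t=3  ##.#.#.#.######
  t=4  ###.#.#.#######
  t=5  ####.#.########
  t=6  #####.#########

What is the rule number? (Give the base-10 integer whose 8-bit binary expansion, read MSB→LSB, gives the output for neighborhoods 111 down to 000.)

  nb ###: next=#  (t=1,i=12, bit7=1)
  nb ##.: next=#  (t=0,i=13, bit6=1)
  nb #.#: next=#  (t=0,i=1, bit5=1)
  nb #..: next=#  (t=0,i=9, bit4=1)
  nb .##: next=#  (t=0,i=12, bit3=1)
  nb .#.: next=.  (t=0,i=0, bit2=0)
  nb ..#: next=#  (t=0,i=11, bit1=1)
  nb ...: next=.  (t=0,i=10, bit0=0)
  bits 11111010 = 250

250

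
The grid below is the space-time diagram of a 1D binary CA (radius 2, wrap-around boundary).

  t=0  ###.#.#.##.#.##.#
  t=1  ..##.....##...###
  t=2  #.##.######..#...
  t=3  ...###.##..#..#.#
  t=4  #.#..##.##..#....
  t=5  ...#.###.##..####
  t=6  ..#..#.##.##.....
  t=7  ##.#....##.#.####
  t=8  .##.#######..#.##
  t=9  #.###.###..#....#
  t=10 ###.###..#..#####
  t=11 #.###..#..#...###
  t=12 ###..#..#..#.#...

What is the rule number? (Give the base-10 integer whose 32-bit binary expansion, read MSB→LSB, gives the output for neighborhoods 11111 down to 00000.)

  nb #####: next=#  (t=2,i=7, bit31=1)
  nb ####.: next=.  (t=0,i=1, bit30=0)
  nb ###.#: next=#  (t=0,i=2, bit29=1)
  nb ###..: next=.  (t=1,i=16, bit28=0)
  nb ##.##: next=#  (t=0,i=15, bit27=1)
  nb ##.#.: next=#  (t=0,i=3, bit26=1)
  nb ##..#: next=#  (t=1,i=0, bit25=1)
  nb ##...: next=.  (t=1,i=4, bit24=0)
  nb #.###: next=#  (t=0,i=16, bit23=1)
  nb #.##.: next=.  (t=0,i=8, bit22=0)
  nb #.#.#: next=.  (t=0,i=4, bit21=0)
  nb #.#..: next=.  (t=3,i=16, bit20=0)
  nb #..##: next=.  (t=1,i=1, bit19=0)
  nb #..#.: next=.  (t=2,i=12, bit18=0)
  nb #...#: next=.  (t=1,i=12, bit17=0)
  nb #....: next=#  (t=1,i=5, bit16=1)
  nb .####: next=.  (t=0,i=0, bit15=0)
  nb .###.: next=.  (t=1,i=15, bit14=0)
  nb .##.#: next=#  (t=0,i=9, bit13=1)
  nb .##..: next=#  (t=1,i=3, bit12=1)
  nb .#.##: next=.  (t=0,i=7, bit11=0)
  nb .#.#.: next=.  (t=0,i=5, bit10=0)
  nb .#..#: next=#  (t=3,i=12, bit9=1)
  nb .#...: next=#  (t=2,i=14, bit8=1)
  nb ..###: next=.  (t=1,i=14, bit7=0)
  nb ..##.: next=#  (t=1,i=2, bit6=1)
  nb ..#.#: next=.  (t=2,i=0, bit5=0)
  nb ..#..: next=.  (t=2,i=13, bit4=0)
  nb ...##: next=#  (t=1,i=8, bit3=1)
  nb ...#.: next=#  (t=2,i=16, bit2=1)
  nb ....#: next=#  (t=1,i=7, bit1=1)
  nb .....: next=#  (t=1,i=6, bit0=1)
  bits 10101110100000010011001101001111 = 2927702863

2927702863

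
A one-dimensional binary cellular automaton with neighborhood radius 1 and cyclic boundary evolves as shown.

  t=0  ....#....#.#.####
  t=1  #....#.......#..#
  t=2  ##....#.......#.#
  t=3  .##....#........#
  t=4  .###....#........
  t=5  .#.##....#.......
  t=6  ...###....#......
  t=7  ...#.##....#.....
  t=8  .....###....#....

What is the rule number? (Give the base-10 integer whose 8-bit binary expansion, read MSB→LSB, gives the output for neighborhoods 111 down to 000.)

  ###|.  b7=0 t=0,i=14
  ##.|#  b6=1 t=0,i=16
  #.#|.  b5=0 t=0,i=10
  #..|#  b4=1 t=0,i=0
  .##|#  b3=1 t=0,i=13
  .#.|.  b2=0 t=0,i=4
  ..#|.  b1=0 t=0,i=3
  ...|.  b0=0 t=0,i=1
  bits 01011000 = 88

88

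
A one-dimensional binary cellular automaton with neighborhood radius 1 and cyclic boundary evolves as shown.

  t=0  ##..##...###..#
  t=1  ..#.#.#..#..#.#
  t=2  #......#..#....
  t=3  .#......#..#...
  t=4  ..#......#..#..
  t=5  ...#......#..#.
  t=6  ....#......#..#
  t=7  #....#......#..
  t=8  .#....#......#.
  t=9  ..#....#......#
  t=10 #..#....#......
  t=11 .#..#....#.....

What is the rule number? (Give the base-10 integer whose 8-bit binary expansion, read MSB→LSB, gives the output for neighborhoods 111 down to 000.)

  [7] ### => .  t=0,i=0
  [6] ##. => .  t=0,i=1
  [5] #.# => .  t=1,i=3
  [4] #.. => #  t=0,i=2
  [3] .## => #  t=0,i=4
  [2] .#. => .  t=1,i=2
  [1] ..# => .  t=0,i=3
  [0] ... => .  t=0,i=7
  bits 00011000 = 24

24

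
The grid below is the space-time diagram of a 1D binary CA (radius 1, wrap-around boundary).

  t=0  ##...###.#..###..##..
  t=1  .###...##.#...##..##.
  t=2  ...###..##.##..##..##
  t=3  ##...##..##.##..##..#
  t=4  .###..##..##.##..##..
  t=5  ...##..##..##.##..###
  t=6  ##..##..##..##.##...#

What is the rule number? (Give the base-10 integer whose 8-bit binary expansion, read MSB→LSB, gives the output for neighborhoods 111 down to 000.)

  ###|.  b7=0 t=0,i=6
  ##.|#  b6=1 t=0,i=1
  #.#|#  b5=1 t=0,i=8
  #..|#  b4=1 t=0,i=2
  .##|.  b3=0 t=0,i=0
  .#.|.  b2=0 t=0,i=9
  ..#|.  b1=0 t=0,i=4
  ...|#  b0=1 t=0,i=3
  bits 01110001 = 113

113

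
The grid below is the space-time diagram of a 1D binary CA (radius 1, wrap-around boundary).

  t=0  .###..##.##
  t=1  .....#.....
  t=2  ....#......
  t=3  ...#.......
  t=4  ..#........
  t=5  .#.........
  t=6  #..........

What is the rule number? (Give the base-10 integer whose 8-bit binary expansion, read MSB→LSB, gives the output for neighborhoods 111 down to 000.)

  [7] ### => .  t=0,i=2
  [6] ##. => .  t=0,i=3
  [5] #.# => .  t=0,i=0
  [4] #.. => .  t=0,i=4
  [3] .## => .  t=0,i=1
  [2] .#. => .  t=1,i=5
  [1] ..# => #  t=0,i=5
  [0] ... => .  t=1,i=0
  bits 00000010 = 2

2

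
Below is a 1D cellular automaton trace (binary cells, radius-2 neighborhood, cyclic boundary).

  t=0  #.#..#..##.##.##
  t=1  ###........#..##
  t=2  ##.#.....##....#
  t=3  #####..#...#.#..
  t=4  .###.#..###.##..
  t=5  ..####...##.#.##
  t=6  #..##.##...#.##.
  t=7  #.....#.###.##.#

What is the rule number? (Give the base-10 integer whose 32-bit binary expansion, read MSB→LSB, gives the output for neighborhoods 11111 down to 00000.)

  #####|#  b31=1 t=1,i=0
  ####.|#  b30=1 t=1,i=1
  ###.#|#  b29=1 t=0,i=0
  ###..|.  b28=0 t=1,i=2
  ##.##|.  b27=0 t=0,i=10
  ##.#.|#  b26=1 t=0,i=1
  ##..#|#  b25=1 t=3,i=5
  ##...|#  b24=1 t=1,i=3
  #.###|#  b23=1 t=0,i=14
  #.##.|#  b22=1 t=0,i=11
  #.#.#|.  b21=0 t=5,i=12
  #.#..|#  b20=1 t=0,i=2
  #..##|.  b19=0 t=0,i=7
  #..#.|.  b18=0 t=0,i=4
  #...#|#  b17=1 t=3,i=9
  #....|.  b16=0 t=1,i=4
  .####|#  b15=1 t=1,i=15
  .###.|#  b14=1 t=0,i=15
  .##.#|.  b13=0 t=0,i=9
  .##..|.  b12=0 t=2,i=10
  .#.##|#  b11=1 t=5,i=13
  .#.#.|#  b10=1 t=3,i=12
  .#..#|.  b9=0 t=0,i=3
  .#...|#  b8=1 t=2,i=4
  ..###|.  b7=0 t=1,i=14
  ..##.|.  b6=0 t=0,i=8
  ..#.#|.  b5=0 t=3,i=11
  ..#..|.  b4=0 t=0,i=5
  ...##|.  b3=0 t=2,i=8
  ...#.|#  b2=1 t=1,i=10
  ....#|#  b1=1 t=1,i=9
  .....|.  b0=0 t=1,i=5
  bits 11100111110100101100110100000110 = 3889351942

3889351942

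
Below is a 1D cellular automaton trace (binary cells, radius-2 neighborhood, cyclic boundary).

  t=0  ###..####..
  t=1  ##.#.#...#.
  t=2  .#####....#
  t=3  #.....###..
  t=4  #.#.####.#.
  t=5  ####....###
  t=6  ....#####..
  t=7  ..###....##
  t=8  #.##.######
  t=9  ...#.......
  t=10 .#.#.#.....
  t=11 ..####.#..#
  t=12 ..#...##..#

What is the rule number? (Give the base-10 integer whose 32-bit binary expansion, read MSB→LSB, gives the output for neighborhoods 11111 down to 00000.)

  nb #####: next=.  (t=2,i=3, bit31=0)
  nb ####.: next=.  (t=0,i=7, bit30=0)
  nb ###.#: next=.  (t=4,i=7, bit29=0)
  nb ###..: next=.  (t=0,i=2, bit28=0)
  nb ##.##: next=.  (t=8,i=1, bit27=0)
  nb ##.#.: next=#  (t=1,i=2, bit26=1)
  nb ##..#: next=#  (t=0,i=3, bit25=1)
  nb ##...: next=#  (t=2,i=6, bit24=1)
  nb #.###: next=.  (t=2,i=1, bit23=0)
  nb #.##.: next=.  (t=1,i=0, bit22=0)
  nb #.#.#: next=#  (t=1,i=3, bit21=1)
  nb #.#..: next=#  (t=1,i=5, bit20=1)
  nb #..##: next=.  (t=0,i=4, bit19=0)
  nb #..#.: next=.  (t=3,i=10, bit18=0)
  nb #...#: next=.  (t=1,i=7, bit17=0)
  nb #....: next=#  (t=2,i=7, bit16=1)
  nb .####: next=.  (t=0,i=6, bit15=0)
  nb .###.: next=#  (t=0,i=1, bit14=1)
  nb .##.#: next=#  (t=1,i=1, bit13=1)
  nb .##..: next=#  (t=7,i=10, bit12=1)
  nb .#.##: next=#  (t=1,i=10, bit11=1)
  nb .#.#.: next=#  (t=1,i=4, bit10=1)
  nb .#..#: next=.  (t=11,i=0, bit9=0)
  nb .#...: next=.  (t=1,i=6, bit8=0)
  nb ..###: next=#  (t=0,i=0, bit7=1)
  nb ..##.: next=#  (t=7,i=9, bit6=1)
  nb ..#.#: next=.  (t=1,i=9, bit5=0)
  nb ..#..: next=#  (t=3,i=0, bit4=1)
  nb ...##: next=#  (t=3,i=5, bit3=1)
  nb ...#.: next=.  (t=1,i=8, bit2=0)
  nb ....#: next=#  (t=2,i=8, bit1=1)
  nb .....: next=.  (t=3,i=3, bit0=0)
  bits 00000111001100010111110011011010 = 120683738

120683738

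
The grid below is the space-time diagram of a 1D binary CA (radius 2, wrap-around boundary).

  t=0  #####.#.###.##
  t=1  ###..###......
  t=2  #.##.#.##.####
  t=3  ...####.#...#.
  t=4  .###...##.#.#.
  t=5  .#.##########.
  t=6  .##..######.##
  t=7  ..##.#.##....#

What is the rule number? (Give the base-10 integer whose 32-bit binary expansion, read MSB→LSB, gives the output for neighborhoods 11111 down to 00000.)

2536652027

  ##### -> #   bit 31 = 1  t=0,i=0
  ####. -> .   bit 30 = 0  t=0,i=3
  ###.# -> .   bit 29 = 0  t=0,i=4
  ###.. -> #   bit 28 = 1  t=1,i=2
  ##.## -> .   bit 27 = 0  t=0,i=11
  ##.#. -> #   bit 26 = 1  t=0,i=5
  ##..# -> #   bit 25 = 1  t=1,i=3
  ##... -> #   bit 24 = 1  t=1,i=8
  #.### -> .   bit 23 = 0  t=0,i=8
  #.##. -> .   bit 22 = 0  t=2,i=2
  #.#.# -> #   bit 21 = 1  t=0,i=6
  #.#.. -> #   bit 20 = 1  t=3,i=8
  #..## -> .   bit 19 = 0  t=1,i=4
  #..#. -> .   bit 18 = 0  t=5,i=0
  #...# -> #   bit 17 = 1  t=3,i=10
  #.... -> .   bit 16 = 0  t=1,i=9
  .#### -> .   bit 15 = 0  t=0,i=13
  .###. -> .   bit 14 = 0  t=0,i=9
  .##.# -> #   bit 13 = 1  t=2,i=3
  .##.. -> #   bit 12 = 1  t=6,i=2
  .#.## -> #   bit 11 = 1  t=0,i=7
  .#.#. -> #   bit 10 = 1  t=4,i=11
  .#..# -> .   bit 9 = 0  t=4,i=13
  .#... -> .   bit 8 = 0  t=3,i=9
  ..### -> #   bit 7 = 1  t=1,i=0
  ..##. -> #   bit 6 = 1  t=4,i=7
  ..#.# -> #   bit 5 = 1  t=5,i=1
  ..#.. -> #   bit 4 = 1  t=3,i=12
  ...## -> #   bit 3 = 1  t=1,i=13
  ...#. -> .   bit 2 = 0  t=3,i=11
  ....# -> #   bit 1 = 1  t=1,i=12
  ..... -> #   bit 0 = 1  t=1,i=10
  bits 10010111001100100011110011111011 = 2536652027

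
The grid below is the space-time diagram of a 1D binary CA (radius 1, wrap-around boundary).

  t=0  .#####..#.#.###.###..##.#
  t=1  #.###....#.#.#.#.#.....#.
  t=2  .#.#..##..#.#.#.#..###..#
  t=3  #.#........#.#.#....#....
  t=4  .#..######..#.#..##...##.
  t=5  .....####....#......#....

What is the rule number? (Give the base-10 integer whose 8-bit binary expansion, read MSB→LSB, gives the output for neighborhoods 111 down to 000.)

161

  ###|#  b7=1 t=0,i=2
  ##.|.  b6=0 t=0,i=5
  #.#|#  b5=1 t=0,i=0
  #..|.  b4=0 t=0,i=6
  .##|.  b3=0 t=0,i=1
  .#.|.  b2=0 t=0,i=8
  ..#|.  b1=0 t=0,i=7
  ...|#  b0=1 t=1,i=6
  bits 10100001 = 161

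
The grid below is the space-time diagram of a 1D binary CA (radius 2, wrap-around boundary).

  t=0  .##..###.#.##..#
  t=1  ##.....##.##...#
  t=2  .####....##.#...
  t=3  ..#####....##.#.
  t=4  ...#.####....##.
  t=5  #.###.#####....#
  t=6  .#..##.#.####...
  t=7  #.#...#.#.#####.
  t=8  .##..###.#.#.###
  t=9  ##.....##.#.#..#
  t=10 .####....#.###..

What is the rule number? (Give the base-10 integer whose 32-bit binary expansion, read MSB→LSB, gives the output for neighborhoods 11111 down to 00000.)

2102496805

  ##### -> .   bit 31 = 0  t=3,i=4
  ####. -> #   bit 30 = 1  t=2,i=3
  ###.# -> #   bit 29 = 1  t=0,i=7
  ###.. -> #   bit 28 = 1  t=1,i=1
  ##.## -> #   bit 27 = 1  t=1,i=9
  ##.#. -> #   bit 26 = 1  t=0,i=8
  ##..# -> .   bit 25 = 0  t=0,i=3
  ##... -> #   bit 24 = 1  t=1,i=2
  #.### -> .   bit 23 = 0  t=4,i=5
  #.##. -> #   bit 22 = 1  t=0,i=1
  #.#.# -> .   bit 21 = 0  t=0,i=9
  #.#.. -> #   bit 20 = 1  t=2,i=12
  #..## -> .   bit 19 = 0  t=0,i=4
  #..#. -> .   bit 18 = 0  t=0,i=14
  #...# -> .   bit 17 = 0  t=1,i=13
  #.... -> #   bit 16 = 1  t=1,i=3
  .#### -> #   bit 15 = 1  t=2,i=2
  .###. -> .   bit 14 = 0  t=0,i=6
  .##.# -> .   bit 13 = 0  t=1,i=8
  .##.. -> .   bit 12 = 0  t=0,i=2
  .#.## -> #   bit 11 = 1  t=0,i=0
  .#.#. -> #   bit 10 = 1  t=7,i=1
  .#..# -> #   bit 9 = 1  t=6,i=2
  .#... -> .   bit 8 = 0  t=2,i=13
  ..### -> .   bit 7 = 0  t=0,i=5
  ..##. -> .   bit 6 = 0  t=1,i=7
  ..#.# -> #   bit 5 = 1  t=0,i=15
  ..#.. -> .   bit 4 = 0  t=6,i=1
  ...## -> .   bit 3 = 0  t=1,i=6
  ...#. -> #   bit 2 = 1  t=4,i=2
  ....# -> .   bit 1 = 0  t=1,i=5
  ..... -> #   bit 0 = 1  t=1,i=4
  bits 01111101010100011000111000100101 = 2102496805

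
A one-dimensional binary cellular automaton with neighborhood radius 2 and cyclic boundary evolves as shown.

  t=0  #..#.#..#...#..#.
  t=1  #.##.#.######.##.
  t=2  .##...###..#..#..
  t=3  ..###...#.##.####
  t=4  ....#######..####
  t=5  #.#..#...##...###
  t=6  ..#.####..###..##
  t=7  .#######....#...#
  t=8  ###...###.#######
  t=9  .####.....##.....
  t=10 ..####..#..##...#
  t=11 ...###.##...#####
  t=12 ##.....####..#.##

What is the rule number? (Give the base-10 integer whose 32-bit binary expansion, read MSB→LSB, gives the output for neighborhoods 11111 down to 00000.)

1373018422

  nb #####: next=.  (t=1,i=9, bit31=0)
  nb ####.: next=#  (t=1,i=11, bit30=1)
  nb ###.#: next=.  (t=1,i=12, bit29=0)
  nb ###..: next=#  (t=2,i=8, bit28=1)
  nb ##.##: next=.  (t=1,i=13, bit27=0)
  nb ##.#.: next=.  (t=1,i=4, bit26=0)
  nb ##..#: next=.  (t=2,i=9, bit25=0)
  nb ##...: next=#  (t=2,i=3, bit24=1)
  nb #.###: next=#  (t=1,i=7, bit23=1)
  nb #.##.: next=#  (t=1,i=2, bit22=1)
  nb #.#.#: next=.  (t=1,i=0, bit21=0)
  nb #.#..: next=#  (t=0,i=0, bit20=1)
  nb #..##: next=.  (t=3,i=1, bit19=0)
  nb #..#.: next=#  (t=0,i=2, bit18=1)
  nb #...#: next=#  (t=0,i=10, bit17=1)
  nb #....: next=.  (t=4,i=1, bit16=0)
  nb .####: next=#  (t=1,i=8, bit15=1)
  nb .###.: next=.  (t=2,i=7, bit14=0)
  nb .##.#: next=.  (t=1,i=3, bit13=0)
  nb .##..: next=#  (t=2,i=2, bit12=1)
  nb .#.##: next=#  (t=1,i=1, bit11=1)
  nb .#.#.: next=.  (t=0,i=4, bit10=0)
  nb .#..#: next=.  (t=0,i=1, bit9=0)
  nb .#...: next=#  (t=0,i=9, bit8=1)
  nb ..###: next=.  (t=2,i=6, bit7=0)
  nb ..##.: next=.  (t=2,i=1, bit6=0)
  nb ..#.#: next=#  (t=0,i=3, bit5=1)
  nb ..#..: next=#  (t=0,i=8, bit4=1)
  nb ...##: next=.  (t=2,i=0, bit3=0)
  nb ...#.: next=#  (t=0,i=11, bit2=1)
  nb ....#: next=#  (t=4,i=2, bit1=1)
  nb .....: next=.  (t=9,i=7, bit0=0)
  bits 01010001110101101001100100110110 = 1373018422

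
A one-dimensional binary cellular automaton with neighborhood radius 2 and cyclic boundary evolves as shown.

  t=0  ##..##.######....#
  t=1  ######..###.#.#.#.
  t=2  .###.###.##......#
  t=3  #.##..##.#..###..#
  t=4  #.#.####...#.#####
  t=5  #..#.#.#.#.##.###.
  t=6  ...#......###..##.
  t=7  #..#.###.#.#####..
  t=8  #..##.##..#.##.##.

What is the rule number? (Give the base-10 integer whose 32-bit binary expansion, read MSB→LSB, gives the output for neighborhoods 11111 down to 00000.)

  ##### -> #   bit 31 = 1  t=0,i=9
  ####. -> .   bit 30 = 0  t=0,i=11
  ###.# -> #   bit 29 = 1  t=1,i=10
  ###.. -> #   bit 28 = 1  t=0,i=1
  ##.## -> .   bit 27 = 0  t=0,i=6
  ##.#. -> .   bit 26 = 0  t=1,i=11
  ##..# -> #   bit 25 = 1  t=0,i=2
  ##... -> .   bit 24 = 0  t=0,i=13
  #.### -> .   bit 23 = 0  t=0,i=7
  #.##. -> #   bit 22 = 1  t=2,i=9
  #.#.# -> .   bit 21 = 0  t=1,i=12
  #.#.. -> .   bit 20 = 0  t=3,i=9
  #..## -> #   bit 19 = 1  t=0,i=3
  #..#. -> .   bit 18 = 0  t=5,i=2
  #...# -> #   bit 17 = 1  t=4,i=9
  #.... -> #   bit 16 = 1  t=0,i=14
  .#### -> #   bit 15 = 1  t=0,i=8
  .###. -> #   bit 14 = 1  t=0,i=0
  .##.# -> #   bit 13 = 1  t=0,i=5
  .##.. -> .   bit 12 = 0  t=2,i=10
  .#.## -> #   bit 11 = 1  t=1,i=17
  .#.#. -> .   bit 10 = 0  t=1,i=13
  .#..# -> .   bit 9 = 0  t=3,i=10
  .#... -> .   bit 8 = 0  t=6,i=4
  ..### -> .   bit 7 = 0  t=0,i=17
  ..##. -> #   bit 6 = 1  t=0,i=4
  ..#.# -> #   bit 5 = 1  t=2,i=17
  ..#.. -> #   bit 4 = 1  t=6,i=3
  ...## -> #   bit 3 = 1  t=0,i=16
  ...#. -> .   bit 2 = 0  t=2,i=16
  ....# -> .   bit 1 = 0  t=0,i=15
  ..... -> #   bit 0 = 1  t=2,i=13
  bits 10110010010010111110100001111001 = 2991319161

2991319161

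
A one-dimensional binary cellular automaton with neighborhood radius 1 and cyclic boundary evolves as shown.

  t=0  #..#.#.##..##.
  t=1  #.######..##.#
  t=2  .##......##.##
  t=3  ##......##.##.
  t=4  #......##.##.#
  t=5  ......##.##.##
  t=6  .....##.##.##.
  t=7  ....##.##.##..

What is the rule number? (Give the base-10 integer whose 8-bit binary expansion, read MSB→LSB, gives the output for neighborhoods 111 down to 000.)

46

  nb ###: next=.  (t=1,i=3, bit7=0)
  nb ##.: next=.  (t=0,i=8, bit6=0)
  nb #.#: next=#  (t=0,i=4, bit5=1)
  nb #..: next=.  (t=0,i=1, bit4=0)
  nb .##: next=#  (t=0,i=7, bit3=1)
  nb .#.: next=#  (t=0,i=0, bit2=1)
  nb ..#: next=#  (t=0,i=2, bit1=1)
  nb ...: next=.  (t=2,i=4, bit0=0)
  bits 00101110 = 46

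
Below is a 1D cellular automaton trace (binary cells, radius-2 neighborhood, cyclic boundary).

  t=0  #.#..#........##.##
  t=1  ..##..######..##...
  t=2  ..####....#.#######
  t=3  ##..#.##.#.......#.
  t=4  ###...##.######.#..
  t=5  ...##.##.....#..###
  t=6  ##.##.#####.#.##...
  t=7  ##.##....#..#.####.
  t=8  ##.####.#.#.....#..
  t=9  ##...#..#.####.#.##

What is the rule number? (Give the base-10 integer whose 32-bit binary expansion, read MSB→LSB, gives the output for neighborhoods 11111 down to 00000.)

  [31] ##### => .  t=1,i=8
  [30] ####. => #  t=1,i=10
  [29] ###.# => .  t=0,i=0
  [28] ###.. => .  t=1,i=11
  [27] ##.## => .  t=0,i=16
  [26] ##.#. => .  t=0,i=1
  [25] ##..# => #  t=1,i=4
  [24] ##... => #  t=1,i=16
  [23] #.### => .  t=0,i=17
  [22] #.##. => #  t=3,i=0
  [21] #.#.# => #  t=6,i=12
  [20] #.#.. => #  t=0,i=2
  [19] #..## => #  t=1,i=5
  [18] #..#. => .  t=0,i=4
  [17] #...# => #  t=4,i=4
  [16] #.... => #  t=0,i=7
  [15] .#### => .  t=1,i=7
  [14] .###. => .  t=0,i=18
  [13] .##.# => #  t=0,i=15
  [12] .##.. => #  t=1,i=3
  [11] .#.## => .  t=2,i=11
  [10] .#.#. => .  t=8,i=9
  [9] .#..# => #  t=0,i=3
  [8] .#... => #  t=0,i=6
  [7] ..### => .  t=1,i=6
  [6] ..##. => #  t=0,i=14
  [5] ..#.# => .  t=2,i=10
  [4] ..#.. => .  t=0,i=5
  [3] ...## => .  t=0,i=13
  [2] ...#. => #  t=2,i=9
  [1] ....# => .  t=0,i=12
  [0] ..... => #  t=0,i=8
  bits 01000011011110110011001101000101 = 1132147525

1132147525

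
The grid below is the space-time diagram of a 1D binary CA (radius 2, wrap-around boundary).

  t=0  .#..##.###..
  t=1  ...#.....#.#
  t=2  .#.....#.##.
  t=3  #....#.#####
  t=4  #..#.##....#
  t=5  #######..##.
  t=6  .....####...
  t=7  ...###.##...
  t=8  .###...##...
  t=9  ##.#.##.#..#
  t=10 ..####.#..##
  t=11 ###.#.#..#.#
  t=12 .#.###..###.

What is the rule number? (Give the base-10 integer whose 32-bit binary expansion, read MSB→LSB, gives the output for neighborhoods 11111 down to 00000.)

  ##### -> .   bit 31 = 0  t=3,i=9
  ####. -> #   bit 30 = 1  t=3,i=11
  ###.# -> .   bit 29 = 0  t=7,i=5
  ###.. -> #   bit 28 = 1  t=0,i=9
  ##.## -> .   bit 27 = 0  t=0,i=6
  ##.#. -> #   bit 26 = 1  t=9,i=2
  ##..# -> #   bit 25 = 1  t=2,i=11
  ##... -> .   bit 24 = 0  t=0,i=10
  #.### -> .   bit 23 = 0  t=0,i=7
  #.##. -> #   bit 22 = 1  t=2,i=9
  #.#.# -> #   bit 21 = 1  t=9,i=3
  #.#.. -> .   bit 20 = 0  t=1,i=11
  #..## -> #   bit 19 = 1  t=0,i=3
  #..#. -> #   bit 18 = 1  t=2,i=0
  #...# -> #   bit 17 = 1  t=0,i=11
  #.... -> .   bit 16 = 0  t=1,i=5
  .#### -> .   bit 15 = 0  t=3,i=8
  .###. -> .   bit 14 = 0  t=0,i=8
  .##.# -> .   bit 13 = 0  t=0,i=5
  .##.. -> #   bit 12 = 1  t=2,i=10
  .#.## -> #   bit 11 = 1  t=2,i=8
  .#.#. -> #   bit 10 = 1  t=1,i=10
  .#..# -> .   bit 9 = 0  t=0,i=2
  .#... -> .   bit 8 = 0  t=1,i=0
  ..### -> #   bit 7 = 1  t=6,i=5
  ..##. -> .   bit 6 = 0  t=0,i=4
  ..#.# -> #   bit 5 = 1  t=1,i=9
  ..#.. -> .   bit 4 = 0  t=0,i=1
  ...## -> #   bit 3 = 1  t=4,i=10
  ...#. -> .   bit 2 = 0  t=0,i=0
  ....# -> #   bit 1 = 1  t=1,i=7
  ..... -> .   bit 0 = 0  t=1,i=6
  bits 01010110011011100001110010101010 = 1450056874

1450056874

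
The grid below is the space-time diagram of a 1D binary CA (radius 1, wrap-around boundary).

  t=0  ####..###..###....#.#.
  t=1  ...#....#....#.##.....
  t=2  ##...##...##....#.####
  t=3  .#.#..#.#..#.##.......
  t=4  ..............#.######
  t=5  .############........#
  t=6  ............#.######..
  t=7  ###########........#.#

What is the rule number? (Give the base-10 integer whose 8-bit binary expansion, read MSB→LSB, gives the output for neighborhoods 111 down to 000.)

65

  [7] ### => .  t=0,i=1
  [6] ##. => #  t=0,i=3
  [5] #.# => .  t=0,i=19
  [4] #.. => .  t=0,i=4
  [3] .## => .  t=0,i=0
  [2] .#. => .  t=0,i=18
  [1] ..# => .  t=0,i=5
  [0] ... => #  t=0,i=15
  bits 01000001 = 65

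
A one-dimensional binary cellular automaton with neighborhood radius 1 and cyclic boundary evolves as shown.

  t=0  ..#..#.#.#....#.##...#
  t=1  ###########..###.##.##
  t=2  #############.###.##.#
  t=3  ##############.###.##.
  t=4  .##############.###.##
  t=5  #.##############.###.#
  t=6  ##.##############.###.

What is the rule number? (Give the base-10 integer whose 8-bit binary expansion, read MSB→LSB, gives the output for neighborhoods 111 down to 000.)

246

  nb ###: next=#  (t=1,i=0, bit7=1)
  nb ##.: next=#  (t=0,i=17, bit6=1)
  nb #.#: next=#  (t=0,i=6, bit5=1)
  nb #..: next=#  (t=0,i=0, bit4=1)
  nb .##: next=.  (t=0,i=16, bit3=0)
  nb .#.: next=#  (t=0,i=2, bit2=1)
  nb ..#: next=#  (t=0,i=1, bit1=1)
  nb ...: next=.  (t=0,i=11, bit0=0)
  bits 11110110 = 246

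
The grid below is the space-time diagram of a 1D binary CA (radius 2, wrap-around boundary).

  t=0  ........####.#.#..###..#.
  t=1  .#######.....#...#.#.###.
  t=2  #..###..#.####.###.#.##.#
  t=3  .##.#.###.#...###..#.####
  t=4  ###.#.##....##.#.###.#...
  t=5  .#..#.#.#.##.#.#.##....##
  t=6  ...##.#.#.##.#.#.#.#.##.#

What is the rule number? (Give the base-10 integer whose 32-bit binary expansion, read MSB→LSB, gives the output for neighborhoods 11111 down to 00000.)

2347655231

  #####|#  b31=1 t=1,i=3
  ####.|.  b30=0 t=0,i=10
  ###.#|.  b29=0 t=0,i=11
  ###..|.  b28=0 t=0,i=20
  ##.##|#  b27=1 t=2,i=14
  ##.#.|.  b26=0 t=0,i=12
  ##..#|#  b25=1 t=0,i=21
  ##...|#  b24=1 t=1,i=8
  #.###|#  b23=1 t=1,i=21
  #.##.|#  b22=1 t=2,i=21
  #.#.#|#  b21=1 t=0,i=13
  #.#..|.  b20=0 t=0,i=15
  #..##|#  b19=1 t=0,i=17
  #..#.|#  b18=1 t=0,i=22
  #...#|#  b17=1 t=1,i=15
  #....|.  b16=0 t=0,i=0
  .####|.  b15=0 t=0,i=9
  .###.|#  b14=1 t=0,i=19
  .##.#|#  b13=1 t=2,i=22
  .##..|.  b12=0 t=2,i=0
  .#.##|.  b11=0 t=1,i=20
  .#.#.|.  b10=0 t=0,i=14
  .#..#|.  b9=0 t=0,i=16
  .#...|.  b8=0 t=0,i=24
  ..###|.  b7=0 t=0,i=8
  ..##.|.  b6=0 t=4,i=12
  ..#.#|#  b5=1 t=1,i=17
  ..#..|#  b4=1 t=0,i=23
  ...##|#  b3=1 t=0,i=7
  ...#.|#  b2=1 t=1,i=12
  ....#|#  b1=1 t=0,i=6
  .....|#  b0=1 t=0,i=1
  bits 10001011111011100110000000111111 = 2347655231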